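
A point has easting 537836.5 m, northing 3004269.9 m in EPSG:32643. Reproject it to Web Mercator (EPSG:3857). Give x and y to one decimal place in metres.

Unproject from UTM 43N (λ₀ = 75°) → φ = 27.16050037°, λ = 75.38189997°.
Web Mercator (R = 6378137 m): x = 8391474.720 m, y = 3143538.500 m.

x 8391474.7 m, y 3143538.5 m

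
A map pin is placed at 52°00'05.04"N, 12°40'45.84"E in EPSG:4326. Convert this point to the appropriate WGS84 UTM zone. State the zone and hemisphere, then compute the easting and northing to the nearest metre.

Zone 33N: E 340705 m, N 5763737 m

Longitude 12.6794° lies in the 6° band [12°, 18°), giving zone 33; latitude is north of the equator, so 33N.
Zone 33 central meridian λ₀ = 6×33 − 183 = 15°; Δλ = -2.3206°.
Transverse Mercator on WGS84 with k₀ = 0.9996 gives E = 340705.023 m, N = 5763736.624 m.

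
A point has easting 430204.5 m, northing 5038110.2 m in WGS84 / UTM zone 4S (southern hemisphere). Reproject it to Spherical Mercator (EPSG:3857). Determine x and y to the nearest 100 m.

x -17798000 m, y -5591200 m

Unproject from UTM 4S (λ₀ = -159°) → φ = -44.80700031°, λ = -159.88259951°.
Web Mercator (R = 6378137 m): x = -17798049.564 m, y = -5591188.637 m.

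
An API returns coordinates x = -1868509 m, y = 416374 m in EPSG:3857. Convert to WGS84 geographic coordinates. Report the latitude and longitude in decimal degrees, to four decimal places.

R = 6378137 m. λ = x/R = -16.78510193°.
φ = 2·arctan(exp(y/R)) − 90° = 2·arctan(1.06746) − 90° = 3.73769742°.

lat 3.7377°, lon -16.7851°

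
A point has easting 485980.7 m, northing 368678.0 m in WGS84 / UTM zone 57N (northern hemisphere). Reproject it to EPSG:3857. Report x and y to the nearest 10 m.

Unproject from UTM 57N (λ₀ = 159°) → φ = 3.33549958°, λ = 158.87379983°.
Web Mercator (R = 6378137 m): x = 17685750.498 m, y = 371516.021 m.

x 17685750 m, y 371520 m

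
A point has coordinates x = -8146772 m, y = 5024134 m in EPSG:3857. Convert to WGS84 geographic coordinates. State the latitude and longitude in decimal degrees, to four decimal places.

R = 6378137 m. λ = x/R = -73.18369804°.
φ = 2·arctan(exp(y/R)) − 90° = 2·arctan(2.19836) − 90° = 41.07989967°.

lat 41.0799°, lon -73.1837°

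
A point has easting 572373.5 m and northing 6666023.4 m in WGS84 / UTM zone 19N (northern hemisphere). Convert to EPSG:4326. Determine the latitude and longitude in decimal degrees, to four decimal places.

Zone 19N: λ₀ = -69°, k₀ = 0.9996, false easting 500000 m.
Meridian distance M = (N − FN)/k₀ = 6668690.9 m.
Inverse transverse Mercator on WGS84 gives φ = 60.12480024°, λ = -67.69749981°.

lat 60.1248°, lon -67.6975°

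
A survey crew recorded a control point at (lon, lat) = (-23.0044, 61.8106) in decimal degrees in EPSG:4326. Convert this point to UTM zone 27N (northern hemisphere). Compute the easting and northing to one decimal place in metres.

Zone 27 central meridian λ₀ = 6×27 − 183 = -21°; Δλ = -2.0044°.
Transverse Mercator on WGS84 with k₀ = 0.9996 gives E = 394375.7504 m, N = 6854709.743 m.

E 394375.8 m, N 6854709.7 m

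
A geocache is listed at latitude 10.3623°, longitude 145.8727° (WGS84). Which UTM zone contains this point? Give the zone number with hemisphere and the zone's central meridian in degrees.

Zone 55N, central meridian 147°

UTM zone = ⌊(λ + 180)/6⌋ + 1; 145.8727° ∈ [144°, 150°) → zone 55.
Hemisphere: N (φ ≥ 0).
Central meridian λ₀ = 6×55 − 183 = 147°.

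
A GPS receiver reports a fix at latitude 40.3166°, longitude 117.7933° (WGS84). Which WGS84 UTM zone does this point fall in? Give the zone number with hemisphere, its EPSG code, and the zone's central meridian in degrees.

Zone 50N (EPSG:32650), central meridian 117°

UTM zone = ⌊(λ + 180)/6⌋ + 1; 117.7933° ∈ [114°, 120°) → zone 50.
Hemisphere: N (φ ≥ 0).
Central meridian λ₀ = 6×50 − 183 = 117°.
EPSG code: 32650.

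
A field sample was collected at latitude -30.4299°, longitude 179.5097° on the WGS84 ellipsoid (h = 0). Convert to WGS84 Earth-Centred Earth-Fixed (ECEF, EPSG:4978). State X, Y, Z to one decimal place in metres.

X -5504072.0 m, Y 47101.4 m, Z -3211556.1 m

WGS84: a = 6378137 m, e² = 0.006694380; N(φ) = a/√(1−e²sin²φ) = 6383620.592 m.
X = (N+h)·cosφ·cosλ = -5504071.979 m; Y = (N+h)·cosφ·sinλ = 47101.416 m; Z = (N(1−e²)+h)·sinφ = -3211556.149 m.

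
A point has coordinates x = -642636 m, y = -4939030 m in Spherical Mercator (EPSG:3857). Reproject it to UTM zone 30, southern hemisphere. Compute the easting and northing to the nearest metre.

Web Mercator inverse (R = 6378137 m) → φ = -40.50109856°, λ = -5.77289741°.
UTM 30S forward: E = 265031.018 m, N = 5512929.047 m.

E 265031 m, N 5512929 m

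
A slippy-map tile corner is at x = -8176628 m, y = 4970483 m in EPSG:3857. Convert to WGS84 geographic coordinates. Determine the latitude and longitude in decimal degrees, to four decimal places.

R = 6378137 m. λ = x/R = -73.45189905°.
φ = 2·arctan(exp(y/R)) − 90° = 2·arctan(2.17995) − 90° = 40.71560136°.

lat 40.7156°, lon -73.4519°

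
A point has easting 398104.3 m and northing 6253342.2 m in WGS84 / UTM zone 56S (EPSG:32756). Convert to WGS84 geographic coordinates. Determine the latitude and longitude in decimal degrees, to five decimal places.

lat -33.85530°, lon 151.89850°

Zone 56S: λ₀ = 153°, k₀ = 0.9996, false easting 500000 m, false northing 10000000 m.
Meridian distance M = (N − FN)/k₀ = -3748157.1 m.
Inverse transverse Mercator on WGS84 gives φ = -33.85529988°, λ = 151.89849992°.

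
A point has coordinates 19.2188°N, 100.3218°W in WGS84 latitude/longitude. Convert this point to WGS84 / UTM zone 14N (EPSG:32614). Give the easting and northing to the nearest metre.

E 361054 m, N 2125565 m

Zone 14 central meridian λ₀ = 6×14 − 183 = -99°; Δλ = -1.3218°.
Transverse Mercator on WGS84 with k₀ = 0.9996 gives E = 361053.817 m, N = 2125565.122 m.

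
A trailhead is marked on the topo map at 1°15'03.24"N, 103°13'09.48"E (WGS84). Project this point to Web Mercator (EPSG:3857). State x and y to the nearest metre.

x 11490320 m, y 139261 m

Web Mercator is spherical with R = a = 6378137 m.
x = R·λ = 6378137 × 1.801516637 = 11490319.916 m.
y = R·ln tan(π/4 + φ/2) = 6378137 × 0.021834058 = 139260.615 m.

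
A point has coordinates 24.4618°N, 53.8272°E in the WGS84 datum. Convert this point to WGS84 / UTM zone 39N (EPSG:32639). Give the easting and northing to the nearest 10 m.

Zone 39 central meridian λ₀ = 6×39 − 183 = 51°; Δλ = +2.8272°.
Transverse Mercator on WGS84 with k₀ = 0.9996 gives E = 786599.058 m, N = 2708285.361 m.

E 786600 m, N 2708290 m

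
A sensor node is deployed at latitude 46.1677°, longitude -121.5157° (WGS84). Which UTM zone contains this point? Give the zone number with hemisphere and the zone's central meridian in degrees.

Zone 10N, central meridian -123°

UTM zone = ⌊(λ + 180)/6⌋ + 1; -121.5157° ∈ [-126°, -120°) → zone 10.
Hemisphere: N (φ ≥ 0).
Central meridian λ₀ = 6×10 − 183 = -123°.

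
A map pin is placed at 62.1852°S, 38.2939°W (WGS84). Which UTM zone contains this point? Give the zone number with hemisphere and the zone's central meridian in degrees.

UTM zone = ⌊(λ + 180)/6⌋ + 1; -38.2939° ∈ [-42°, -36°) → zone 24.
Hemisphere: S (φ < 0).
Central meridian λ₀ = 6×24 − 183 = -39°.

Zone 24S, central meridian -39°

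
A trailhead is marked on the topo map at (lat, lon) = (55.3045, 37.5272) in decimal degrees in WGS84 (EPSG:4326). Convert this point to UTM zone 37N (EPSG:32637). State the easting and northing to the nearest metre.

E 406506 m, N 6129665 m

Zone 37 central meridian λ₀ = 6×37 − 183 = 39°; Δλ = -1.4728°.
Transverse Mercator on WGS84 with k₀ = 0.9996 gives E = 406505.594 m, N = 6129664.799 m.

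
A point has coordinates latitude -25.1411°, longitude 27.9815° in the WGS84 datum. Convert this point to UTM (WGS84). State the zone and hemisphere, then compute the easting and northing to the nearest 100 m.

Zone 35S: E 598900 m, N 7219100 m

Longitude 27.9815° lies in the 6° band [24°, 30°), giving zone 35; latitude is south of the equator, so 35S.
Zone 35 central meridian λ₀ = 6×35 − 183 = 27°; Δλ = +0.9815°.
Transverse Mercator on WGS84 with k₀ = 0.9996 gives E = 598932.584 m, N = 7219068.271 m.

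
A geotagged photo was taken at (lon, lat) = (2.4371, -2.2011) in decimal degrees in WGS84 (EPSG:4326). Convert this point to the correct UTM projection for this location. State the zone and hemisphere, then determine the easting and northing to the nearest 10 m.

Longitude 2.4371° lies in the 6° band [0°, 6°), giving zone 31; latitude is south of the equator, so 31S.
Zone 31 central meridian λ₀ = 6×31 − 183 = 3°; Δλ = -0.5629°.
Transverse Mercator on WGS84 with k₀ = 0.9996 gives E = 437408.218 m, N = 9756699.305 m.

Zone 31S: E 437410 m, N 9756700 m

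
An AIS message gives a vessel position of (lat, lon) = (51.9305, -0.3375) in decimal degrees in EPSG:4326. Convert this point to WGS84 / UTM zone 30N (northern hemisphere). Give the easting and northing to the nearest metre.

E 683049 m, N 5756658 m

Zone 30 central meridian λ₀ = 6×30 − 183 = -3°; Δλ = +2.6625°.
Transverse Mercator on WGS84 with k₀ = 0.9996 gives E = 683049.257 m, N = 5756657.641 m.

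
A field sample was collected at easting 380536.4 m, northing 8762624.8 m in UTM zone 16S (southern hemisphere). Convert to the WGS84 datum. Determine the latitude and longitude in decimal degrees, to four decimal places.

Zone 16S: λ₀ = -87°, k₀ = 0.9996, false easting 500000 m, false northing 10000000 m.
Meridian distance M = (N − FN)/k₀ = -1237870.3 m.
Inverse transverse Mercator on WGS84 gives φ = -11.19149970°, λ = -88.09420045°.

lat -11.1915°, lon -88.0942°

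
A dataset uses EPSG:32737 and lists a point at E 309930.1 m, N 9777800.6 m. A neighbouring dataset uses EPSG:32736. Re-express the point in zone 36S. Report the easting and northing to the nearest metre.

E 977649 m, N 9777272 m

UTM 37S → geographic: φ = -2.00940001°, λ = 37.29110035°.
UTM 36S (λ₀ = 33°) forward: E = 977649.027 m, N = 9777271.954 m.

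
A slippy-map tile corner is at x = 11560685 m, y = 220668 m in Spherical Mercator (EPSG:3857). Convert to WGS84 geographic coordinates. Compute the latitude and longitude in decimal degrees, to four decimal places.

R = 6378137 m. λ = x/R = 103.85140030°.
φ = 2·arctan(exp(y/R)) − 90° = 2·arctan(1.03520) − 90° = 1.98189902°.

lat 1.9819°, lon 103.8514°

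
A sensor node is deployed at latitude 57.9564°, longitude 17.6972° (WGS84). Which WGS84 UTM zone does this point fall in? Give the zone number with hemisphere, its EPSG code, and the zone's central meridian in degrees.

UTM zone = ⌊(λ + 180)/6⌋ + 1; 17.6972° ∈ [12°, 18°) → zone 33.
Hemisphere: N (φ ≥ 0).
Central meridian λ₀ = 6×33 − 183 = 15°.
EPSG code: 32633.

Zone 33N (EPSG:32633), central meridian 15°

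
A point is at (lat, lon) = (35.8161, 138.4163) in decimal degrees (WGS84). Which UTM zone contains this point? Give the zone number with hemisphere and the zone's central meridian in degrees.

Zone 54N, central meridian 141°

UTM zone = ⌊(λ + 180)/6⌋ + 1; 138.4163° ∈ [138°, 144°) → zone 54.
Hemisphere: N (φ ≥ 0).
Central meridian λ₀ = 6×54 − 183 = 141°.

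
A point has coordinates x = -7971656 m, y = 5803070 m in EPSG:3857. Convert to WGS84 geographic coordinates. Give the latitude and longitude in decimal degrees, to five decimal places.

lat 46.14160°, lon -71.61060°

R = 6378137 m. λ = x/R = -71.61060425°.
φ = 2·arctan(exp(y/R)) − 90° = 2·arctan(2.48392) − 90° = 46.14160107°.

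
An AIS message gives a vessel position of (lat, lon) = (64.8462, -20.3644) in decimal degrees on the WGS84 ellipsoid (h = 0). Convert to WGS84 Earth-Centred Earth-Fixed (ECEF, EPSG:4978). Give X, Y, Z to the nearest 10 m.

WGS84: a = 6378137 m, e² = 0.006694380; N(φ) = a/√(1−e²sin²φ) = 6395701.090 m.
X = (N+h)·cosφ·cosλ = 2548579.893 m; Y = (N+h)·cosφ·sinλ = -946006.242 m; Z = (N(1−e²)+h)·sinφ = 5750442.194 m.

X 2548580 m, Y -946010 m, Z 5750440 m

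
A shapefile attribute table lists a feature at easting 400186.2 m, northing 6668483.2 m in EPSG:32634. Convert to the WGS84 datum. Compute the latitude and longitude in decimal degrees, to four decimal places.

lat 60.1411°, lon 19.2027°

Zone 34N: λ₀ = 21°, k₀ = 0.9996, false easting 500000 m.
Meridian distance M = (N − FN)/k₀ = 6671151.7 m.
Inverse transverse Mercator on WGS84 gives φ = 60.14109986°, λ = 19.20269965°.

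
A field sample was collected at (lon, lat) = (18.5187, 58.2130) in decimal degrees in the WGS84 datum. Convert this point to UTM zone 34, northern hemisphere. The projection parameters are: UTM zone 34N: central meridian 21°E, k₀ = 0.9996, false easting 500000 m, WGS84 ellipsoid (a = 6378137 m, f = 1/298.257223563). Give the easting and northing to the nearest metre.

Zone 34 central meridian λ₀ = 6×34 − 183 = 21°; Δλ = -2.4813°.
Transverse Mercator on WGS84 with k₀ = 0.9996 gives E = 354224.540 m, N = 6455108.258 m.

E 354225 m, N 6455108 m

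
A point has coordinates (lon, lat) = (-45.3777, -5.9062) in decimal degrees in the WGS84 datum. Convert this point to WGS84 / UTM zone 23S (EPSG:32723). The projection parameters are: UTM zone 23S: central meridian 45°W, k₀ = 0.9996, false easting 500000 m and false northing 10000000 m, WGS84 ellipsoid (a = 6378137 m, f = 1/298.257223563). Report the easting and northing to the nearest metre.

Zone 23 central meridian λ₀ = 6×23 − 183 = -45°; Δλ = -0.3777°.
Transverse Mercator on WGS84 with k₀ = 0.9996 gives E = 458192.767 m, N = 9347150.091 m.

E 458193 m, N 9347150 m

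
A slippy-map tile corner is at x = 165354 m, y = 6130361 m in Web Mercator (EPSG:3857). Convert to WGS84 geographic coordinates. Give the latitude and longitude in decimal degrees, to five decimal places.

lat 48.14110°, lon 1.48540°

R = 6378137 m. λ = x/R = 1.48540025°.
φ = 2·arctan(exp(y/R)) − 90° = 2·arctan(2.61471) − 90° = 48.14109981°.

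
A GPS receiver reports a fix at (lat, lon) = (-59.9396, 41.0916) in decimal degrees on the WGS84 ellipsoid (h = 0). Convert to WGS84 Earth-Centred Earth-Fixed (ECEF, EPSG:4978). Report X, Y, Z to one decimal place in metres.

X 2413919.9 m, Y 2105173.4 m, Z -5497109.4 m

WGS84: a = 6378137 m, e² = 0.006694380; N(φ) = a/√(1−e²sin²φ) = 6394189.524 m.
X = (N+h)·cosφ·cosλ = 2413919.858 m; Y = (N+h)·cosφ·sinλ = 2105173.369 m; Z = (N(1−e²)+h)·sinφ = -5497109.427 m.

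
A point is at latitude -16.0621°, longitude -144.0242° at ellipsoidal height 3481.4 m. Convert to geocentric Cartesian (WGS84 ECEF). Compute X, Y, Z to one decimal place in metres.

X -4964086.3 m, Y -3603417.4 m, Z -1754295.9 m

WGS84: a = 6378137 m, e² = 0.006694380; N(φ) = a/√(1−e²sin²φ) = 6379771.910 m.
X = (N+h)·cosφ·cosλ = -4964086.302 m; Y = (N+h)·cosφ·sinλ = -3603417.353 m; Z = (N(1−e²)+h)·sinφ = -1754295.924 m.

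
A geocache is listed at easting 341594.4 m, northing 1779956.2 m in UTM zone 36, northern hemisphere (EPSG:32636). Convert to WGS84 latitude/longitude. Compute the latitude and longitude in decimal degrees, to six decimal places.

lat 16.094500°, lon 31.518900°

Zone 36N: λ₀ = 33°, k₀ = 0.9996, false easting 500000 m.
Meridian distance M = (N − FN)/k₀ = 1780668.5 m.
Inverse transverse Mercator on WGS84 gives φ = 16.09450035°, λ = 31.51889956°.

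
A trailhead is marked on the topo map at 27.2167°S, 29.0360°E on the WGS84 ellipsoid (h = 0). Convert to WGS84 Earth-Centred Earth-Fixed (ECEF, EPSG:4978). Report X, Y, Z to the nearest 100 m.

WGS84: a = 6378137 m, e² = 0.006694380; N(φ) = a/√(1−e²sin²φ) = 6382607.350 m.
X = (N+h)·cosφ·cosλ = 4962563.295 m; Y = (N+h)·cosφ·sinλ = 2754871.298 m; Z = (N(1−e²)+h)·sinφ = -2899589.308 m.

X 4962600 m, Y 2754900 m, Z -2899600 m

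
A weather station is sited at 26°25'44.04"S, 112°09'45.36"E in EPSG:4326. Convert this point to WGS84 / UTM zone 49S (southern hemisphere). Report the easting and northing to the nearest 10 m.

Zone 49 central meridian λ₀ = 6×49 − 183 = 111°; Δλ = +1.1626°.
Transverse Mercator on WGS84 with k₀ = 0.9996 gives E = 615929.385 m, N = 7076293.237 m.

E 615930 m, N 7076290 m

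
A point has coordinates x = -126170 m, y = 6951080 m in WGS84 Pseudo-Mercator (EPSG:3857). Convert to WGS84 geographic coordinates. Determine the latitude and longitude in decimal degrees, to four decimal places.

lat 52.8271°, lon -1.1334°

R = 6378137 m. λ = x/R = -1.13340439°.
φ = 2·arctan(exp(y/R)) − 90° = 2·arctan(2.97377) − 90° = 52.82710044°.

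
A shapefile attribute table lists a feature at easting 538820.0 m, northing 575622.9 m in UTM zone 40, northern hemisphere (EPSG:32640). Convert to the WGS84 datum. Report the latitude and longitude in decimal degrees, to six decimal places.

Zone 40N: λ₀ = 57°, k₀ = 0.9996, false easting 500000 m.
Meridian distance M = (N − FN)/k₀ = 575853.2 m.
Inverse transverse Mercator on WGS84 gives φ = 5.20759973°, λ = 57.35029968°.

lat 5.207600°, lon 57.350300°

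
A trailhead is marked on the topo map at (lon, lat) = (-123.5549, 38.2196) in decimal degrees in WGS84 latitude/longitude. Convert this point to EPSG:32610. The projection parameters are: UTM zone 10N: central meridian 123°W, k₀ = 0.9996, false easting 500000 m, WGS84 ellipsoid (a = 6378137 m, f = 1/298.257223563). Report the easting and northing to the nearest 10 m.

E 451430 m, N 4230330 m

Zone 10 central meridian λ₀ = 6×10 − 183 = -123°; Δλ = -0.5549°.
Transverse Mercator on WGS84 with k₀ = 0.9996 gives E = 451426.720 m, N = 4230326.076 m.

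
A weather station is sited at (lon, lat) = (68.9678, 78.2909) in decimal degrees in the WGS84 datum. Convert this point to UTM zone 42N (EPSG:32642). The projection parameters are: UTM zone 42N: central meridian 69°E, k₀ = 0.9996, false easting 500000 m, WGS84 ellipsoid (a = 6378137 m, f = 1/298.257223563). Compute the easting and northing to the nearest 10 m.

E 499270 m, N 8690830 m

Zone 42 central meridian λ₀ = 6×42 − 183 = 69°; Δλ = -0.0322°.
Transverse Mercator on WGS84 with k₀ = 0.9996 gives E = 499270.500 m, N = 8690834.717 m.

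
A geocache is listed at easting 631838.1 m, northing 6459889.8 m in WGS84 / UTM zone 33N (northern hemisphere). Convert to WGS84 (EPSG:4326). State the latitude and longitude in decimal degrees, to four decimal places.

Zone 33N: λ₀ = 15°, k₀ = 0.9996, false easting 500000 m.
Meridian distance M = (N − FN)/k₀ = 6462474.8 m.
Inverse transverse Mercator on WGS84 gives φ = 58.26030036°, λ = 17.24700005°.

lat 58.2603°, lon 17.2470°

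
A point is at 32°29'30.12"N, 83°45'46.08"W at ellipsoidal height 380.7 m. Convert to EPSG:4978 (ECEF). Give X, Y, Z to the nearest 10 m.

WGS84: a = 6378137 m, e² = 0.006694380; N(φ) = a/√(1−e²sin²φ) = 6384306.351 m.
X = (N+h)·cosφ·cosλ = 585083.454 m; Y = (N+h)·cosφ·sinλ = -5353409.851 m; Z = (N(1−e²)+h)·sinφ = 3406751.351 m.

X 585080 m, Y -5353410 m, Z 3406750 m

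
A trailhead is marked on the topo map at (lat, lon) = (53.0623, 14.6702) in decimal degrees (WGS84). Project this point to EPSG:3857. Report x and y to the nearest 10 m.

x 1633080 m, y 6994530 m

Web Mercator is spherical with R = a = 6378137 m.
x = R·λ = 6378137 × 0.256043292 = 1633079.194 m.
y = R·ln tan(π/4 + φ/2) = 6378137 × 1.096641552 = 6994530.059 m.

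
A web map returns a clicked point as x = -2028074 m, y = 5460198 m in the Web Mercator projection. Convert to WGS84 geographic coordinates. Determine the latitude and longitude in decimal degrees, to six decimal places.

lat 43.966103°, lon -18.218499°

R = 6378137 m. λ = x/R = -18.21849872°.
φ = 2·arctan(exp(y/R)) − 90° = 2·arctan(2.35392) − 90° = 43.96610273°.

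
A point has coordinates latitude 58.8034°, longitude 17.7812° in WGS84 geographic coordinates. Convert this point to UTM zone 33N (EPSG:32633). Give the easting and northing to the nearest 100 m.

E 660700 m, N 6521500 m

Zone 33 central meridian λ₀ = 6×33 − 183 = 15°; Δλ = +2.7812°.
Transverse Mercator on WGS84 with k₀ = 0.9996 gives E = 660667.034 m, N = 6521497.433 m.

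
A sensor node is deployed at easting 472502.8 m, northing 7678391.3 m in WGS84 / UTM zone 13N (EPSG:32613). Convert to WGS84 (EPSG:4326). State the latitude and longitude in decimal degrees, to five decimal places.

lat 69.21410°, lon -105.69430°

Zone 13N: λ₀ = -105°, k₀ = 0.9996, false easting 500000 m.
Meridian distance M = (N − FN)/k₀ = 7681463.9 m.
Inverse transverse Mercator on WGS84 gives φ = 69.21409985°, λ = -105.69429958°.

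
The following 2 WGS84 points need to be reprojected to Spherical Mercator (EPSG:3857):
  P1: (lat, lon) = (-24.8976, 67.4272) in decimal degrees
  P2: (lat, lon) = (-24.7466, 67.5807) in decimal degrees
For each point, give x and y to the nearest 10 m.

Web Mercator: x = R·λ, y = R·ln tan(π/4+φ/2), R = 6378137 m.
P1 (-24.8976°, 67.4272°) → (7505961.570, -2863172.323) m.
P2 (-24.7466°, 67.5807°) → (7523049.111, -2844652.093) m.

P1: x 7505960 m, y -2863170 m; P2: x 7523050 m, y -2844650 m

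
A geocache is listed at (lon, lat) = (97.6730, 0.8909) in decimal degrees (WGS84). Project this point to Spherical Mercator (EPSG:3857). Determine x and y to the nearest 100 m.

x 10872900 m, y 99200 m

Web Mercator is spherical with R = a = 6378137 m.
x = R·λ = 6378137 × 1.704715440 = 10872908.624 m.
y = R·ln tan(π/4 + φ/2) = 6378137 × 0.015549765 = 99178.531 m.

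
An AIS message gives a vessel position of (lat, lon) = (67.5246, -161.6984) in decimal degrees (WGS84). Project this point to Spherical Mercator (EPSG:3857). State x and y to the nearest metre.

x -18000184 m, y 10307155 m

Web Mercator is spherical with R = a = 6378137 m.
x = R·λ = 6378137 × -2.822169475 = -18000183.550 m.
y = R·ln tan(π/4 + φ/2) = 6378137 × 1.616013446 = 10307155.154 m.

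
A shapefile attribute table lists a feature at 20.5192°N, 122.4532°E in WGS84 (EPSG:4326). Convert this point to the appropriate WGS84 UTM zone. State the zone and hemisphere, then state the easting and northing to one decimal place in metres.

Zone 51N: E 442991.1 m, N 2269033.0 m

Longitude 122.4532° lies in the 6° band [120°, 126°), giving zone 51; latitude is north of the equator, so 51N.
Zone 51 central meridian λ₀ = 6×51 − 183 = 123°; Δλ = -0.5468°.
Transverse Mercator on WGS84 with k₀ = 0.9996 gives E = 442991.077 m, N = 2269033.031 m.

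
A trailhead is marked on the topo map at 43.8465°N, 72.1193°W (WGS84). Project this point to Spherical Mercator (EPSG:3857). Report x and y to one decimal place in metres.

Web Mercator is spherical with R = a = 6378137 m.
x = R·λ = 6378137 × -1.258719239 = -8028283.752 m.
y = R·ln tan(π/4 + φ/2) = 6378137 × 0.853183046 = 5441718.352 m.

x -8028283.8 m, y 5441718.4 m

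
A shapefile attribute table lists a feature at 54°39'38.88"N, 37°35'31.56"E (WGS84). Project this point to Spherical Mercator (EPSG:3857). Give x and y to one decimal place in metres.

Web Mercator is spherical with R = a = 6378137 m.
x = R·λ = 6378137 × 0.656105918 = 4184733.430 m.
y = R·ln tan(π/4 + φ/2) = 6378137 × 1.143956404 = 7296310.670 m.

x 4184733.4 m, y 7296310.7 m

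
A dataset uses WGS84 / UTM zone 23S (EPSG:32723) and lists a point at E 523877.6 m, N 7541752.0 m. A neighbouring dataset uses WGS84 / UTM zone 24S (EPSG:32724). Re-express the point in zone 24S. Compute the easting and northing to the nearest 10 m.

UTM 23S → geographic: φ = -22.22949990°, λ = -44.76830042°.
UTM 24S (λ₀ = -39°) forward: E = -95168.527 m, N = 7530409.656 m.

E -95170 m, N 7530410 m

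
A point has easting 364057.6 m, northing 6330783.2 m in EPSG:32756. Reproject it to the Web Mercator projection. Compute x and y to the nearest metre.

Unproject from UTM 56S (λ₀ = 153°) → φ = -33.15320034°, λ = 151.54229976°.
Web Mercator (R = 6378137 m): x = 16869611.643 m, y = -3915656.446 m.

x 16869612 m, y -3915656 m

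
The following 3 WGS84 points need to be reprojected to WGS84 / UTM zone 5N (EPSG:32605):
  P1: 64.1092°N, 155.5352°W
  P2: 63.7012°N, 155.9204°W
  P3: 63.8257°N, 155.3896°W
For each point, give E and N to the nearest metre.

P1: E 376507 m, N 7111641 m; P2: E 355671 m, N 7067017 m; P3: E 382413 m, N 7079793 m

UTM zone 5N: λ₀ = -153°, k₀ = 0.9996.
P1 (64.1092°, -155.5352°) → (376506.963, 7111641.171) m.
P2 (63.7012°, -155.9204°) → (355671.486, 7067017.284) m.
P3 (63.8257°, -155.3896°) → (382412.785, 7079792.738) m.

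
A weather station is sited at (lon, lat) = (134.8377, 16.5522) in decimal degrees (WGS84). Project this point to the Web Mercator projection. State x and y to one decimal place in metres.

Web Mercator is spherical with R = a = 6378137 m.
x = R·λ = 6378137 × 2.353361821 = 15010064.104 m.
y = R·ln tan(π/4 + φ/2) = 6378137 × 0.292994669 = 1868760.139 m.

x 15010064.1 m, y 1868760.1 m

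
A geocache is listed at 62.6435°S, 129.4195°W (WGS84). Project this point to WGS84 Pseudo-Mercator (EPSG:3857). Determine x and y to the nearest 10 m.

Web Mercator is spherical with R = a = 6378137 m.
x = R·λ = 6378137 × -2.258796391 = -14406912.839 m.
y = R·ln tan(π/4 + φ/2) = 6378137 × -1.413165816 = -9013365.179 m.

x -14406910 m, y -9013370 m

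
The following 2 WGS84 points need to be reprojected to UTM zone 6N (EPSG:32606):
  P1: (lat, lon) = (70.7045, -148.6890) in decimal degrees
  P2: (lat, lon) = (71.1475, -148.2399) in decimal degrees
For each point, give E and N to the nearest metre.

P1: E 437717 m, N 7845307 m; P2: E 455286 m, N 7894305 m

UTM zone 6N: λ₀ = -147°, k₀ = 0.9996.
P1 (70.7045°, -148.6890°) → (437716.971, 7845306.767) m.
P2 (71.1475°, -148.2399°) → (455285.912, 7894305.420) m.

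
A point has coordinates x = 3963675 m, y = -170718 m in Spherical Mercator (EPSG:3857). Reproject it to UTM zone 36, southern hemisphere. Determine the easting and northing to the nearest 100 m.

E 790000 m, N 9830300 m

Web Mercator inverse (R = 6378137 m) → φ = -1.53340280°, λ = 35.60629834°.
UTM 36S forward: E = 790013.153 m, N = 9830335.908 m.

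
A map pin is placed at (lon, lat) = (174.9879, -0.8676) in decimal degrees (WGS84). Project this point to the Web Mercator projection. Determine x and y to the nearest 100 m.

Web Mercator is spherical with R = a = 6378137 m.
x = R·λ = 6378137 × 3.054115006 = 19479563.923 m.
y = R·ln tan(π/4 + φ/2) = 6378137 × -0.015143055 = -96584.481 m.

x 19479600 m, y -96600 m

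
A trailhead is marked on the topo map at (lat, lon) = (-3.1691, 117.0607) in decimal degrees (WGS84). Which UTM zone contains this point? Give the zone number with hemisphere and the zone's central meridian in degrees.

Zone 50S, central meridian 117°

UTM zone = ⌊(λ + 180)/6⌋ + 1; 117.0607° ∈ [114°, 120°) → zone 50.
Hemisphere: S (φ < 0).
Central meridian λ₀ = 6×50 − 183 = 117°.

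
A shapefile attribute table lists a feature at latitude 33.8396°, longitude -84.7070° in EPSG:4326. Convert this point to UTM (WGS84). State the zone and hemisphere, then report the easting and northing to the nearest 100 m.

Longitude -84.7070° lies in the 6° band [-90°, -84°), giving zone 16; latitude is north of the equator, so 16N.
Zone 16 central meridian λ₀ = 6×16 − 183 = -87°; Δλ = +2.2930°.
Transverse Mercator on WGS84 with k₀ = 0.9996 gives E = 712172.440 m, N = 3746736.388 m.

Zone 16N: E 712200 m, N 3746700 m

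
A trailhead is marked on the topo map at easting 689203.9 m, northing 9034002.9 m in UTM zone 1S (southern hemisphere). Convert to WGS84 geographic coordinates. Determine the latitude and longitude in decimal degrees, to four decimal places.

lat -8.7351°, lon -175.2801°

Zone 1S: λ₀ = -177°, k₀ = 0.9996, false easting 500000 m, false northing 10000000 m.
Meridian distance M = (N − FN)/k₀ = -966383.7 m.
Inverse transverse Mercator on WGS84 gives φ = -8.73509964°, λ = -175.28009974°.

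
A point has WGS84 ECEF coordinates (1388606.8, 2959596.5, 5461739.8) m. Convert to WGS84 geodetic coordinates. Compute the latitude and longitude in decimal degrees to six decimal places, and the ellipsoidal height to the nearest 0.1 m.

λ = atan2(Y, X) = 64.86459960°; p = √(X²+Y²) = 3269165.1 m.
Bowring's method on WGS84 (a = 6378137 m, b = 6356752.314 m) gives φ = 59.26629983°, h = 3006.310 m.

lat 59.266300°, lon 64.864600°, h 3006.3 m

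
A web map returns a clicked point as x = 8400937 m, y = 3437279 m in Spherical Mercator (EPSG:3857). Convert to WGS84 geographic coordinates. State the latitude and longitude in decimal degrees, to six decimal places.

lat 29.483102°, lon 75.466901°

R = 6378137 m. λ = x/R = 75.46690108°.
φ = 2·arctan(exp(y/R)) − 90° = 2·arctan(1.71415) − 90° = 29.48310225°.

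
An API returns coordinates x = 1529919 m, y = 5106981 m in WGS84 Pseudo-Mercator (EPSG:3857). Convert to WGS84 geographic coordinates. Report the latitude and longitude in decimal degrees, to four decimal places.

R = 6378137 m. λ = x/R = 13.74349621°.
φ = 2·arctan(exp(y/R)) − 90° = 2·arctan(2.22710) − 90° = 41.63849748°.

lat 41.6385°, lon 13.7435°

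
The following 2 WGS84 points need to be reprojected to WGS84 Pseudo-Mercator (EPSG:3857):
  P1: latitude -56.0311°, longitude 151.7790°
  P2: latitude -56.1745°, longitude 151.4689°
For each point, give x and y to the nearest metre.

P1: x 16895961 m, y -7564609 m; P2: x 16861441 m, y -7593232 m

Web Mercator: x = R·λ, y = R·ln tan(π/4+φ/2), R = 6378137 m.
P1 (-56.0311°, 151.7790°) → (16895960.993, -7564609.279) m.
P2 (-56.1745°, 151.4689°) → (16861440.819, -7593232.387) m.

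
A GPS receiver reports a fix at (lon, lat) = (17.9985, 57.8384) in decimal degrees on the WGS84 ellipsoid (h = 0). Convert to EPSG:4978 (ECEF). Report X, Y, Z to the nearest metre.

X 3236771 m, Y 1051597 m, Z 5376179 m

WGS84: a = 6378137 m, e² = 0.006694380; N(φ) = a/√(1−e²sin²φ) = 6393491.852 m.
X = (N+h)·cosφ·cosλ = 3236770.976 m; Y = (N+h)·cosφ·sinλ = 1051596.959 m; Z = (N(1−e²)+h)·sinφ = 5376178.514 m.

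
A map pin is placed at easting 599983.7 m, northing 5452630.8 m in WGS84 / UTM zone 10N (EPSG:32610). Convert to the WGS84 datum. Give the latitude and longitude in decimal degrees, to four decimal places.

Zone 10N: λ₀ = -123°, k₀ = 0.9996, false easting 500000 m.
Meridian distance M = (N − FN)/k₀ = 5454812.7 m.
Inverse transverse Mercator on WGS84 gives φ = 49.21829993°, λ = -121.62699965°.

lat 49.2183°, lon -121.6270°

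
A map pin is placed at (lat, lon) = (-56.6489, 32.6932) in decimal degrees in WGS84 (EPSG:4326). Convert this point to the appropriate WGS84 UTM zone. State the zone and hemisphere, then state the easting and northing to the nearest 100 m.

Zone 36S: E 481200 m, N 3721700 m

Longitude 32.6932° lies in the 6° band [30°, 36°), giving zone 36; latitude is south of the equator, so 36S.
Zone 36 central meridian λ₀ = 6×36 − 183 = 33°; Δλ = -0.3068°.
Transverse Mercator on WGS84 with k₀ = 0.9996 gives E = 481187.429 m, N = 3721653.713 m.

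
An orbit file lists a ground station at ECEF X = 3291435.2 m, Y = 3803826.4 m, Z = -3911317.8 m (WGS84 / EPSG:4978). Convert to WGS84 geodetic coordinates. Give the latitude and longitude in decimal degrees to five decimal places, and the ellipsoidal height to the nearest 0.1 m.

lat -38.05420°, lon 49.13050°, h 1841.2 m

λ = atan2(Y, X) = 49.13049988°; p = √(X²+Y²) = 5030173.1 m.
Bowring's method on WGS84 (a = 6378137 m, b = 6356752.314 m) gives φ = -38.05419965°, h = 1841.175 m.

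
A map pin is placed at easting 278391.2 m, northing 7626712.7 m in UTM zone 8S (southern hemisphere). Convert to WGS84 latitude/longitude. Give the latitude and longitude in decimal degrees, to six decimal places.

lat -21.448400°, lon -137.138400°

Zone 8S: λ₀ = -135°, k₀ = 0.9996, false easting 500000 m, false northing 10000000 m.
Meridian distance M = (N − FN)/k₀ = -2374237.0 m.
Inverse transverse Mercator on WGS84 gives φ = -21.44840020°, λ = -137.13840000°.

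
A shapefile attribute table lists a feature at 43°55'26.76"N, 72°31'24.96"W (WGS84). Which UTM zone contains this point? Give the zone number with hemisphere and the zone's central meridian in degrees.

UTM zone = ⌊(λ + 180)/6⌋ + 1; -72.5236° ∈ [-78°, -72°) → zone 18.
Hemisphere: N (φ ≥ 0).
Central meridian λ₀ = 6×18 − 183 = -75°.

Zone 18N, central meridian -75°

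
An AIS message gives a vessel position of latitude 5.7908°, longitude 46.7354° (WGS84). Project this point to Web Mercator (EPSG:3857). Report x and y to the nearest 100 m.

x 5202600 m, y 645700 m

Web Mercator is spherical with R = a = 6378137 m.
x = R·λ = 6378137 × 0.815686607 = 5202560.930 m.
y = R·ln tan(π/4 + φ/2) = 6378137 × 0.101241034 = 645729.183 m.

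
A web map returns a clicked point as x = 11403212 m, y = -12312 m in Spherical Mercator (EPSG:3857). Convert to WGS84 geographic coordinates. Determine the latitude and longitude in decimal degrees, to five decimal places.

lat -0.11060°, lon 102.43680°

R = 6378137 m. λ = x/R = 102.43679628°.
φ = 2·arctan(exp(y/R)) − 90° = 2·arctan(0.99807) − 90° = -0.11060051°.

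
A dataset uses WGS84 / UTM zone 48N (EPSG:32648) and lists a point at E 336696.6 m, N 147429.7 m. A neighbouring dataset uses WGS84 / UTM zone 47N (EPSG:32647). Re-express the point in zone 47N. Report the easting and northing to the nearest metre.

UTM 48N → geographic: φ = 1.33339987°, λ = 103.53220021°.
UTM 47N (λ₀ = 99°) forward: E = 1004714.358 m, N = 147846.272 m.

E 1004714 m, N 147846 m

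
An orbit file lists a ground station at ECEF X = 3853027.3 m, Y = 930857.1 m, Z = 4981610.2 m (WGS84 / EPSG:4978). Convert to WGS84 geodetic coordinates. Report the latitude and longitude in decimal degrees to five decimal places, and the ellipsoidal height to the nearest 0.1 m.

λ = atan2(Y, X) = 13.58190034°; p = √(X²+Y²) = 3963876.2 m.
Bowring's method on WGS84 (a = 6378137 m, b = 6356752.314 m) gives φ = 51.67799983°, h = 1202.551 m.

lat 51.67800°, lon 13.58190°, h 1202.6 m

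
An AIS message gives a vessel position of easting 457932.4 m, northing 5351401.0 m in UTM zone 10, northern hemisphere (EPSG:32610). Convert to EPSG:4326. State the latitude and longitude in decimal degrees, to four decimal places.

Zone 10N: λ₀ = -123°, k₀ = 0.9996, false easting 500000 m.
Meridian distance M = (N − FN)/k₀ = 5353542.4 m.
Inverse transverse Mercator on WGS84 gives φ = 48.31440000°, λ = -123.56739998°.

lat 48.3144°, lon -123.5674°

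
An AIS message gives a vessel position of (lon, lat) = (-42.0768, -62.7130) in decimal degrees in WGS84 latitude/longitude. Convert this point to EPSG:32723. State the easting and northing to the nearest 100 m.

E 649500 m, N 3043000 m

Zone 23 central meridian λ₀ = 6×23 − 183 = -45°; Δλ = +2.9232°.
Transverse Mercator on WGS84 with k₀ = 0.9996 gives E = 649481.677 m, N = 3042996.878 m.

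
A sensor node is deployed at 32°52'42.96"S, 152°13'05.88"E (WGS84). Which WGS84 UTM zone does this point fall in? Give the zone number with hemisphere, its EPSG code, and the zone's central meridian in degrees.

UTM zone = ⌊(λ + 180)/6⌋ + 1; 152.2183° ∈ [150°, 156°) → zone 56.
Hemisphere: S (φ < 0).
Central meridian λ₀ = 6×56 − 183 = 153°.
EPSG code: 32756.

Zone 56S (EPSG:32756), central meridian 153°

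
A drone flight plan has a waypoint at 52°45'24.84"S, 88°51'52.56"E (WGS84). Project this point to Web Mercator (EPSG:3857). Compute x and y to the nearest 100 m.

Web Mercator is spherical with R = a = 6378137 m.
x = R·λ = 6378137 × 1.550979858 = 9892362.022 m.
y = R·ln tan(π/4 + φ/2) = 6378137 × -1.087803066 = -6938156.986 m.

x 9892400 m, y -6938200 m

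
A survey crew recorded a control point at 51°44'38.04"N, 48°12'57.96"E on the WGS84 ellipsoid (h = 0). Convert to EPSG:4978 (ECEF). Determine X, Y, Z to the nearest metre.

X 2636890 m, Y 2950870 m, Z 4985210 m

WGS84: a = 6378137 m, e² = 0.006694380; N(φ) = a/√(1−e²sin²φ) = 6391341.997 m.
X = (N+h)·cosφ·cosλ = 2636890.189 m; Y = (N+h)·cosφ·sinλ = 2950869.541 m; Z = (N(1−e²)+h)·sinφ = 4985209.981 m.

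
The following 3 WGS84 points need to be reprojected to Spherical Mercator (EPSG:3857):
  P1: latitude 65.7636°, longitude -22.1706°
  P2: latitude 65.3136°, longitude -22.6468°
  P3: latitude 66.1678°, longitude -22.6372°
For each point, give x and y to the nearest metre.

Web Mercator: x = R·λ, y = R·ln tan(π/4+φ/2), R = 6378137 m.
P1 (65.7636°, -22.1706°) → (-2468019.903, 9812443.501) m.
P2 (65.3136°, -22.6468°) → (-2521030.244, 9691464.147) m.
P3 (66.1678°, -22.6372°) → (-2519961.577, 9922922.747) m.

P1: x -2468020 m, y 9812444 m; P2: x -2521030 m, y 9691464 m; P3: x -2519962 m, y 9922923 m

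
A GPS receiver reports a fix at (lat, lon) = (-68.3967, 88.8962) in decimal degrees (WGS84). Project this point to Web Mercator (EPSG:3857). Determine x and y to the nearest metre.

Web Mercator is spherical with R = a = 6378137 m.
x = R·λ = 6378137 × 1.551531383 = 9895879.717 m.
y = R·ln tan(π/4 + φ/2) = 6378137 × -1.656581679 = -10565904.902 m.

x 9895880 m, y -10565905 m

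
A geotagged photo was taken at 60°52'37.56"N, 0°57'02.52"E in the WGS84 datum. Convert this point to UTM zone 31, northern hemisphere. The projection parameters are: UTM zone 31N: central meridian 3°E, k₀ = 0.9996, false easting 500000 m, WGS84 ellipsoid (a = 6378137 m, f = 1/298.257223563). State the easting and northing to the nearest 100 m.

Zone 31 central meridian λ₀ = 6×31 − 183 = 3°; Δλ = -2.0493°.
Transverse Mercator on WGS84 with k₀ = 0.9996 gives E = 388746.405 m, N = 6750836.665 m.

E 388700 m, N 6750800 m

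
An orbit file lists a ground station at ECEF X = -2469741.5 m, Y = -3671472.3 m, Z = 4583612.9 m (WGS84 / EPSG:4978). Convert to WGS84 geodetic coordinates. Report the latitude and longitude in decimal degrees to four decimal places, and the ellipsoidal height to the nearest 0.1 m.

λ = atan2(Y, X) = -123.92809940°; p = √(X²+Y²) = 4424853.9 m.
Bowring's method on WGS84 (a = 6378137 m, b = 6356752.314 m) gives φ = 46.20180025°, h = 3896.038 m.

lat 46.2018°, lon -123.9281°, h 3896.0 m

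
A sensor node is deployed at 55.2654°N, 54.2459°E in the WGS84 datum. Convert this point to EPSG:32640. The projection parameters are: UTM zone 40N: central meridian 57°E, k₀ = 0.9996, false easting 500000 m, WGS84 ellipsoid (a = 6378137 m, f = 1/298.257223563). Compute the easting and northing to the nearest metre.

E 325013 m, N 6127783 m

Zone 40 central meridian λ₀ = 6×40 − 183 = 57°; Δλ = -2.7541°.
Transverse Mercator on WGS84 with k₀ = 0.9996 gives E = 325012.668 m, N = 6127782.825 m.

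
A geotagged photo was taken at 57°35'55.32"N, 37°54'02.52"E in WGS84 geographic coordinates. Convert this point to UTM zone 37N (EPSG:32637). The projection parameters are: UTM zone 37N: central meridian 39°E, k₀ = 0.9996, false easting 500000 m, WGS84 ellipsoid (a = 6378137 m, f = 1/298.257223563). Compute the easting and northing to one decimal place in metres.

E 434297.6 m, N 6384565.8 m

Zone 37 central meridian λ₀ = 6×37 − 183 = 39°; Δλ = -1.0993°.
Transverse Mercator on WGS84 with k₀ = 0.9996 gives E = 434297.626 m, N = 6384565.804 m.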